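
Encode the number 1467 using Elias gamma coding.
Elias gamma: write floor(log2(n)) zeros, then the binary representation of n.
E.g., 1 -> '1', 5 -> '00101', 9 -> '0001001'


num_bits = floor(log2(1467)) + 1 = 11
leading_zeros = num_bits - 1 = 10
binary(1467) = 10110111011

Elias gamma(1467) = '0000000000' + '10110111011' = 000000000010110111011 (21 bits)


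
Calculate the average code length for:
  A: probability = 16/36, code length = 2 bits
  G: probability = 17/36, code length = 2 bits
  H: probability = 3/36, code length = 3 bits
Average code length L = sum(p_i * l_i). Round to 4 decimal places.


Weighted contributions p_i * l_i:
  A: (16/36) * 2 = 32/36
  G: (17/36) * 2 = 34/36
  H: (3/36) * 3 = 9/36
Sum = (32 + 34 + 9)/36 = 75/36

L = 75/36 = 2.0833 bits/symbol


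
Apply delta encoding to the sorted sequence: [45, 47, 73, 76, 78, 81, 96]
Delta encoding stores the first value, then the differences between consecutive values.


First value: 45
Deltas:
  47 - 45 = 2
  73 - 47 = 26
  76 - 73 = 3
  78 - 76 = 2
  81 - 78 = 3
  96 - 81 = 15


Delta encoded: [45, 2, 26, 3, 2, 3, 15]


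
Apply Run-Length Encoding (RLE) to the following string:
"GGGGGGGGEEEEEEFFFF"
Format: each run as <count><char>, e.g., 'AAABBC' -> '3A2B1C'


Scanning runs left to right:
  i=0: run of 'G' x 8 -> '8G'
  i=8: run of 'E' x 6 -> '6E'
  i=14: run of 'F' x 4 -> '4F'

RLE = 8G6E4F


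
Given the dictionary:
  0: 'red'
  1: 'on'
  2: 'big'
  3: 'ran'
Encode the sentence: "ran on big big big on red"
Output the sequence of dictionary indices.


Look up each word in the dictionary:
  'ran' -> 3
  'on' -> 1
  'big' -> 2
  'big' -> 2
  'big' -> 2
  'on' -> 1
  'red' -> 0

Encoded: [3, 1, 2, 2, 2, 1, 0]


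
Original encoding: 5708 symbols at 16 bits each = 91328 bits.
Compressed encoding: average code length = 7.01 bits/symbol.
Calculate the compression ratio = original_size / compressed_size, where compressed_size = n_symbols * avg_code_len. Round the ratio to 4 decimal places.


original_size = n_symbols * orig_bits = 5708 * 16 = 91328 bits
compressed_size = n_symbols * avg_code_len = 5708 * 7.01 = 40013.08 bits
ratio = original_size / compressed_size = 91328 / 40013.08 = 2.2825

Compression ratio = 2.2825


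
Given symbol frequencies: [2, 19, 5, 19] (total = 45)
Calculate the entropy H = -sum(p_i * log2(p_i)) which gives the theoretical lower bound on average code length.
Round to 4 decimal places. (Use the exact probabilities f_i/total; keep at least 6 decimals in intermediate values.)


Per-symbol terms -p_i * log2(p_i) with p_i = f_i/45:
  p = 2/45 = 0.044444: log2(p) = -4.491853, -p*log2(p) = 0.199638
  p = 19/45 = 0.422222: log2(p) = -1.243926, -p*log2(p) = 0.525213
  p = 5/45 = 0.111111: log2(p) = -3.169925, -p*log2(p) = 0.352214
  p = 19/45 = 0.422222: log2(p) = -1.243926, -p*log2(p) = 0.525213
H = 0.199638 + 0.525213 + 0.352214 + 0.525213 = 1.602278

H = 1.6023 bits/symbol


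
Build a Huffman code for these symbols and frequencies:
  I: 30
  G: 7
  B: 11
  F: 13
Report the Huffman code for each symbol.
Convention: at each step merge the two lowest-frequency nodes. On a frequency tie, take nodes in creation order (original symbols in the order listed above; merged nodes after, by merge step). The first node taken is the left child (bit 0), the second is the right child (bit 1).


Huffman tree construction:
Step 1: Merge G(7) + B(11) = 18
Step 2: Merge F(13) + (G+B)(18) = 31
Step 3: Merge I(30) + (F+(G+B))(31) = 61
Read each symbol's code off the tree from the root (left child = 0, right child = 1).

Codes:
  I: 0 (length 1)
  G: 110 (length 3)
  B: 111 (length 3)
  F: 10 (length 2)
Average code length: 110/61 = 1.8033 bits/symbol


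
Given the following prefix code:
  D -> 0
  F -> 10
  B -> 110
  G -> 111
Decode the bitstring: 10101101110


Decoding step by step:
Bits 10 -> F
Bits 10 -> F
Bits 110 -> B
Bits 111 -> G
Bits 0 -> D


Decoded message: FFBGD


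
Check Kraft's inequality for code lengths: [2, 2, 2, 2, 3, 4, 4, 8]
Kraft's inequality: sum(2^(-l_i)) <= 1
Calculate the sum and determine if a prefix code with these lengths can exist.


Sum = 2^(-2) + 2^(-2) + 2^(-2) + 2^(-2) + 2^(-3) + 2^(-4) + 2^(-4) + 2^(-8)
    = 0.25 + 0.25 + 0.25 + 0.25 + 0.125 + 0.0625 + 0.0625 + 0.00390625
    = 321/256 = 1.25390625
Since 1.25390625 > 1, Kraft's inequality is NOT satisfied.
A prefix code with these lengths CANNOT exist.

Kraft sum = 1.25390625. Not satisfied.


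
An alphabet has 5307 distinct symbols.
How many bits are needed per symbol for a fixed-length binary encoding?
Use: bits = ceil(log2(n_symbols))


log2(5307) = 12.3737
Bracket: 2^12 = 4096 < 5307 <= 2^13 = 8192
So ceil(log2(5307)) = 13

bits = ceil(log2(5307)) = ceil(12.3737) = 13 bits


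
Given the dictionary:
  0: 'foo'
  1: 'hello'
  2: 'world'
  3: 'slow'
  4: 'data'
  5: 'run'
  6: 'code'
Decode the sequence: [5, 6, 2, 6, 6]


Look up each index in the dictionary:
  5 -> 'run'
  6 -> 'code'
  2 -> 'world'
  6 -> 'code'
  6 -> 'code'

Decoded: "run code world code code"


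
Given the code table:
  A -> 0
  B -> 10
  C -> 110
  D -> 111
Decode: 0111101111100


Decoding:
0 -> A
111 -> D
10 -> B
111 -> D
110 -> C
0 -> A


Result: ADBDCA


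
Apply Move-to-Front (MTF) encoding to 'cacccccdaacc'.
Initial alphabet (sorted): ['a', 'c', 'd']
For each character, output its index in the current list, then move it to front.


MTF encoding:
'c': index 1 in ['a', 'c', 'd'] -> ['c', 'a', 'd']
'a': index 1 in ['c', 'a', 'd'] -> ['a', 'c', 'd']
'c': index 1 in ['a', 'c', 'd'] -> ['c', 'a', 'd']
'c': index 0 in ['c', 'a', 'd'] -> ['c', 'a', 'd']
'c': index 0 in ['c', 'a', 'd'] -> ['c', 'a', 'd']
'c': index 0 in ['c', 'a', 'd'] -> ['c', 'a', 'd']
'c': index 0 in ['c', 'a', 'd'] -> ['c', 'a', 'd']
'd': index 2 in ['c', 'a', 'd'] -> ['d', 'c', 'a']
'a': index 2 in ['d', 'c', 'a'] -> ['a', 'd', 'c']
'a': index 0 in ['a', 'd', 'c'] -> ['a', 'd', 'c']
'c': index 2 in ['a', 'd', 'c'] -> ['c', 'a', 'd']
'c': index 0 in ['c', 'a', 'd'] -> ['c', 'a', 'd']


Output: [1, 1, 1, 0, 0, 0, 0, 2, 2, 0, 2, 0]


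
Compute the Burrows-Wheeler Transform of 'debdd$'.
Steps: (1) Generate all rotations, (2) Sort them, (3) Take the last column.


Rotations (sorted):
  0: $debdd -> last char: d
  1: bdd$de -> last char: e
  2: d$debd -> last char: d
  3: dd$deb -> last char: b
  4: debdd$ -> last char: $
  5: ebdd$d -> last char: d


BWT = dedb$d


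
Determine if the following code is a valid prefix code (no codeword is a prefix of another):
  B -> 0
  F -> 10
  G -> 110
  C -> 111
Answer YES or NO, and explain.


Checking each pair (does one codeword prefix another?):
  B='0' vs F='10': no prefix
  B='0' vs G='110': no prefix
  B='0' vs C='111': no prefix
  F='10' vs B='0': no prefix
  F='10' vs G='110': no prefix
  F='10' vs C='111': no prefix
  G='110' vs B='0': no prefix
  G='110' vs F='10': no prefix
  G='110' vs C='111': no prefix
  C='111' vs B='0': no prefix
  C='111' vs F='10': no prefix
  C='111' vs G='110': no prefix
No violation found over all pairs.

YES -- this is a valid prefix code. No codeword is a prefix of any other codeword.


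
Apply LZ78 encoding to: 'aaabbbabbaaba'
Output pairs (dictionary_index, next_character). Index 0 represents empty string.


LZ78 encoding steps:
Dictionary: {0: ''}
Step 1: w='' (idx 0), next='a' -> output (0, 'a'), add 'a' as idx 1
Step 2: w='a' (idx 1), next='a' -> output (1, 'a'), add 'aa' as idx 2
Step 3: w='' (idx 0), next='b' -> output (0, 'b'), add 'b' as idx 3
Step 4: w='b' (idx 3), next='b' -> output (3, 'b'), add 'bb' as idx 4
Step 5: w='a' (idx 1), next='b' -> output (1, 'b'), add 'ab' as idx 5
Step 6: w='b' (idx 3), next='a' -> output (3, 'a'), add 'ba' as idx 6
Step 7: w='ab' (idx 5), next='a' -> output (5, 'a'), add 'aba' as idx 7


Encoded: [(0, 'a'), (1, 'a'), (0, 'b'), (3, 'b'), (1, 'b'), (3, 'a'), (5, 'a')]


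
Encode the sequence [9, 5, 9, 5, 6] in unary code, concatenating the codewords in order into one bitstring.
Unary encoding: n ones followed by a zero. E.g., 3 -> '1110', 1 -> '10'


Encode each number as n ones followed by a terminating 0:
  9 -> 1111111110 (10 bits)
  5 -> 111110 (6 bits)
  9 -> 1111111110 (10 bits)
  5 -> 111110 (6 bits)
  6 -> 1111110 (7 bits)
Total length = 10 + 6 + 10 + 6 + 7 = 39 bits.

Unary([9, 5, 9, 5, 6]) = 111111111011111011111111101111101111110 (39 bits)


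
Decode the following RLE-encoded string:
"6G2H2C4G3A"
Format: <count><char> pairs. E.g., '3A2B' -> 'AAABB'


Expanding each <count><char> pair:
  6G -> 'GGGGGG'
  2H -> 'HH'
  2C -> 'CC'
  4G -> 'GGGG'
  3A -> 'AAA'

Decoded = GGGGGGHHCCGGGGAAA


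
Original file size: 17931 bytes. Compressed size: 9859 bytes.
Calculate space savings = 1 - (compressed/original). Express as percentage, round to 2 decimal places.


ratio = compressed/original = 9859/17931 = 0.54983
savings = 1 - ratio = 1 - 0.54983 = 0.45017
as a percentage: 0.45017 * 100 = 45.02%

Space savings = 1 - 9859/17931 = 45.02%


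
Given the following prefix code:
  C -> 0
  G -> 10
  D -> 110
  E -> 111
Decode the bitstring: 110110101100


Decoding step by step:
Bits 110 -> D
Bits 110 -> D
Bits 10 -> G
Bits 110 -> D
Bits 0 -> C


Decoded message: DDGDC


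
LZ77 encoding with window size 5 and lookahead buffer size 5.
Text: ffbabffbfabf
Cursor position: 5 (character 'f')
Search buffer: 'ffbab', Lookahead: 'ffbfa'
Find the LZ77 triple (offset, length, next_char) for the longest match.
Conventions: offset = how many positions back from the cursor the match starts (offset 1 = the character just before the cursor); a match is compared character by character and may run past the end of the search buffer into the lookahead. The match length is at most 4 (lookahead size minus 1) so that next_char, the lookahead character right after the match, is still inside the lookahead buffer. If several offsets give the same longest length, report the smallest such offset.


Try each offset into the search buffer:
  offset=1 (pos 4, char 'b'): match length 0
  offset=2 (pos 3, char 'a'): match length 0
  offset=3 (pos 2, char 'b'): match length 0
  offset=4 (pos 1, char 'f'): match length 1
  offset=5 (pos 0, char 'f'): match length 3
Longest match has length 3 at offset 5.
next_char = character at position 5 + 3 = 8 -> 'f'

Best match: offset=5, length=3 (matching 'ffb' starting at position 0)
LZ77 triple: (5, 3, 'f')


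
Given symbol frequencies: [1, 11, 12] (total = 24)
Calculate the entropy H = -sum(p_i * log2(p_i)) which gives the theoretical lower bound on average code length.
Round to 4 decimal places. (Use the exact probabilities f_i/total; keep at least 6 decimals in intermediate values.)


Per-symbol terms -p_i * log2(p_i) with p_i = f_i/24:
  p = 1/24 = 0.041667: log2(p) = -4.584963, -p*log2(p) = 0.191040
  p = 11/24 = 0.458333: log2(p) = -1.125531, -p*log2(p) = 0.515868
  p = 12/24 = 0.500000: log2(p) = -1.000000, -p*log2(p) = 0.500000
H = 0.191040 + 0.515868 + 0.500000 = 1.206908

H = 1.2069 bits/symbol


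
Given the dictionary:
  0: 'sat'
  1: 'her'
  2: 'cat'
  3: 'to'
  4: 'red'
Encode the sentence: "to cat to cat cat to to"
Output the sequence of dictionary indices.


Look up each word in the dictionary:
  'to' -> 3
  'cat' -> 2
  'to' -> 3
  'cat' -> 2
  'cat' -> 2
  'to' -> 3
  'to' -> 3

Encoded: [3, 2, 3, 2, 2, 3, 3]


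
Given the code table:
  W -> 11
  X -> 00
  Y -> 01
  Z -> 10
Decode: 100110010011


Decoding:
10 -> Z
01 -> Y
10 -> Z
01 -> Y
00 -> X
11 -> W


Result: ZYZYXW


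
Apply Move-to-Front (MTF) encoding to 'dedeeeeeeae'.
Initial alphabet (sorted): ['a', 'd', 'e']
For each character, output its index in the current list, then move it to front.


MTF encoding:
'd': index 1 in ['a', 'd', 'e'] -> ['d', 'a', 'e']
'e': index 2 in ['d', 'a', 'e'] -> ['e', 'd', 'a']
'd': index 1 in ['e', 'd', 'a'] -> ['d', 'e', 'a']
'e': index 1 in ['d', 'e', 'a'] -> ['e', 'd', 'a']
'e': index 0 in ['e', 'd', 'a'] -> ['e', 'd', 'a']
'e': index 0 in ['e', 'd', 'a'] -> ['e', 'd', 'a']
'e': index 0 in ['e', 'd', 'a'] -> ['e', 'd', 'a']
'e': index 0 in ['e', 'd', 'a'] -> ['e', 'd', 'a']
'e': index 0 in ['e', 'd', 'a'] -> ['e', 'd', 'a']
'a': index 2 in ['e', 'd', 'a'] -> ['a', 'e', 'd']
'e': index 1 in ['a', 'e', 'd'] -> ['e', 'a', 'd']


Output: [1, 2, 1, 1, 0, 0, 0, 0, 0, 2, 1]


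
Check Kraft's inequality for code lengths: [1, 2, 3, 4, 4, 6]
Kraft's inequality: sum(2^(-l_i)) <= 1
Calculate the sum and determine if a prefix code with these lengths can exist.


Sum = 2^(-1) + 2^(-2) + 2^(-3) + 2^(-4) + 2^(-4) + 2^(-6)
    = 0.5 + 0.25 + 0.125 + 0.0625 + 0.0625 + 0.015625
    = 65/64 = 1.015625
Since 1.015625 > 1, Kraft's inequality is NOT satisfied.
A prefix code with these lengths CANNOT exist.

Kraft sum = 1.015625. Not satisfied.


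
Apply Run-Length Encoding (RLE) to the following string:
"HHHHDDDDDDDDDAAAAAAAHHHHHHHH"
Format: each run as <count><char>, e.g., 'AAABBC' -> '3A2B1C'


Scanning runs left to right:
  i=0: run of 'H' x 4 -> '4H'
  i=4: run of 'D' x 9 -> '9D'
  i=13: run of 'A' x 7 -> '7A'
  i=20: run of 'H' x 8 -> '8H'

RLE = 4H9D7A8H


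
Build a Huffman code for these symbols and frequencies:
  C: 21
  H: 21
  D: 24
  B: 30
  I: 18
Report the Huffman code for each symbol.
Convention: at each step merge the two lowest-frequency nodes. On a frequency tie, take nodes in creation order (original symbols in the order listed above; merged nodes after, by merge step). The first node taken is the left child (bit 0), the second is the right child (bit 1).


Huffman tree construction:
Step 1: Merge I(18) + C(21) = 39
Step 2: Merge H(21) + D(24) = 45
Step 3: Merge B(30) + (I+C)(39) = 69
Step 4: Merge (H+D)(45) + (B+(I+C))(69) = 114
Read each symbol's code off the tree from the root (left child = 0, right child = 1).

Codes:
  C: 111 (length 3)
  H: 00 (length 2)
  D: 01 (length 2)
  B: 10 (length 2)
  I: 110 (length 3)
Average code length: 267/114 = 2.3421 bits/symbol


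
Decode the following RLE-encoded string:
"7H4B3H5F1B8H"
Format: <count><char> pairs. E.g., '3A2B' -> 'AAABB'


Expanding each <count><char> pair:
  7H -> 'HHHHHHH'
  4B -> 'BBBB'
  3H -> 'HHH'
  5F -> 'FFFFF'
  1B -> 'B'
  8H -> 'HHHHHHHH'

Decoded = HHHHHHHBBBBHHHFFFFFBHHHHHHHH


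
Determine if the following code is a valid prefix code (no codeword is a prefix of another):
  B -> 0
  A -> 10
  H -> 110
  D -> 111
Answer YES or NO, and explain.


Checking each pair (does one codeword prefix another?):
  B='0' vs A='10': no prefix
  B='0' vs H='110': no prefix
  B='0' vs D='111': no prefix
  A='10' vs B='0': no prefix
  A='10' vs H='110': no prefix
  A='10' vs D='111': no prefix
  H='110' vs B='0': no prefix
  H='110' vs A='10': no prefix
  H='110' vs D='111': no prefix
  D='111' vs B='0': no prefix
  D='111' vs A='10': no prefix
  D='111' vs H='110': no prefix
No violation found over all pairs.

YES -- this is a valid prefix code. No codeword is a prefix of any other codeword.


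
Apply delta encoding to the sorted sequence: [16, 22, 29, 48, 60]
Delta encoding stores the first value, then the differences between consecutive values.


First value: 16
Deltas:
  22 - 16 = 6
  29 - 22 = 7
  48 - 29 = 19
  60 - 48 = 12


Delta encoded: [16, 6, 7, 19, 12]


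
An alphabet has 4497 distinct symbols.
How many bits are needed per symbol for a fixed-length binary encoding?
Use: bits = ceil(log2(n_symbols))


log2(4497) = 12.1347
Bracket: 2^12 = 4096 < 4497 <= 2^13 = 8192
So ceil(log2(4497)) = 13

bits = ceil(log2(4497)) = ceil(12.1347) = 13 bits


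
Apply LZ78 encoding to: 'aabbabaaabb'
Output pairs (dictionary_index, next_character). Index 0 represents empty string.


LZ78 encoding steps:
Dictionary: {0: ''}
Step 1: w='' (idx 0), next='a' -> output (0, 'a'), add 'a' as idx 1
Step 2: w='a' (idx 1), next='b' -> output (1, 'b'), add 'ab' as idx 2
Step 3: w='' (idx 0), next='b' -> output (0, 'b'), add 'b' as idx 3
Step 4: w='ab' (idx 2), next='a' -> output (2, 'a'), add 'aba' as idx 4
Step 5: w='a' (idx 1), next='a' -> output (1, 'a'), add 'aa' as idx 5
Step 6: w='b' (idx 3), next='b' -> output (3, 'b'), add 'bb' as idx 6


Encoded: [(0, 'a'), (1, 'b'), (0, 'b'), (2, 'a'), (1, 'a'), (3, 'b')]


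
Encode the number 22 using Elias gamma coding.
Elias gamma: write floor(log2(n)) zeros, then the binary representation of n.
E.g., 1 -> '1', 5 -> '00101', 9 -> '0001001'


num_bits = floor(log2(22)) + 1 = 5
leading_zeros = num_bits - 1 = 4
binary(22) = 10110

Elias gamma(22) = '0000' + '10110' = 000010110 (9 bits)


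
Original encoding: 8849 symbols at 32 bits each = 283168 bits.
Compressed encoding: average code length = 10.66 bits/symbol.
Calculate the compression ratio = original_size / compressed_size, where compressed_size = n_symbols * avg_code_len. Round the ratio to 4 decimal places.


original_size = n_symbols * orig_bits = 8849 * 32 = 283168 bits
compressed_size = n_symbols * avg_code_len = 8849 * 10.66 = 94330.34 bits
ratio = original_size / compressed_size = 283168 / 94330.34 = 3.0019

Compression ratio = 3.0019


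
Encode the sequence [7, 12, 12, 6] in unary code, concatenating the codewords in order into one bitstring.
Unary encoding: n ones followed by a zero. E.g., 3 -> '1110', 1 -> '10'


Encode each number as n ones followed by a terminating 0:
  7 -> 11111110 (8 bits)
  12 -> 1111111111110 (13 bits)
  12 -> 1111111111110 (13 bits)
  6 -> 1111110 (7 bits)
Total length = 8 + 13 + 13 + 7 = 41 bits.

Unary([7, 12, 12, 6]) = 11111110111111111111011111111111101111110 (41 bits)


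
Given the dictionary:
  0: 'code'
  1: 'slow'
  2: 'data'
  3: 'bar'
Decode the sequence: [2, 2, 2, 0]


Look up each index in the dictionary:
  2 -> 'data'
  2 -> 'data'
  2 -> 'data'
  0 -> 'code'

Decoded: "data data data code"


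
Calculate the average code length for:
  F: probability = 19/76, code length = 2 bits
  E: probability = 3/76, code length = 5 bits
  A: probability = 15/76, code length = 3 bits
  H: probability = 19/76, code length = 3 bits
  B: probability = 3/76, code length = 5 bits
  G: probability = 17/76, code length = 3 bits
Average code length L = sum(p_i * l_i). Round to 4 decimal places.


Weighted contributions p_i * l_i:
  F: (19/76) * 2 = 38/76
  E: (3/76) * 5 = 15/76
  A: (15/76) * 3 = 45/76
  H: (19/76) * 3 = 57/76
  B: (3/76) * 5 = 15/76
  G: (17/76) * 3 = 51/76
Sum = (38 + 15 + 45 + 57 + 15 + 51)/76 = 221/76

L = 221/76 = 2.9079 bits/symbol


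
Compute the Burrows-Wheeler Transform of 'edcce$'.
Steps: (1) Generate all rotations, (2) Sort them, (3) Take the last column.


Rotations (sorted):
  0: $edcce -> last char: e
  1: cce$ed -> last char: d
  2: ce$edc -> last char: c
  3: dcce$e -> last char: e
  4: e$edcc -> last char: c
  5: edcce$ -> last char: $


BWT = edcec$


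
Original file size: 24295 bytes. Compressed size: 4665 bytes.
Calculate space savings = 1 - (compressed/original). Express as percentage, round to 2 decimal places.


ratio = compressed/original = 4665/24295 = 0.192015
savings = 1 - ratio = 1 - 0.192015 = 0.807985
as a percentage: 0.807985 * 100 = 80.8%

Space savings = 1 - 4665/24295 = 80.8%


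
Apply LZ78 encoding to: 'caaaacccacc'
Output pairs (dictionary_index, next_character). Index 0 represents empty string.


LZ78 encoding steps:
Dictionary: {0: ''}
Step 1: w='' (idx 0), next='c' -> output (0, 'c'), add 'c' as idx 1
Step 2: w='' (idx 0), next='a' -> output (0, 'a'), add 'a' as idx 2
Step 3: w='a' (idx 2), next='a' -> output (2, 'a'), add 'aa' as idx 3
Step 4: w='a' (idx 2), next='c' -> output (2, 'c'), add 'ac' as idx 4
Step 5: w='c' (idx 1), next='c' -> output (1, 'c'), add 'cc' as idx 5
Step 6: w='ac' (idx 4), next='c' -> output (4, 'c'), add 'acc' as idx 6


Encoded: [(0, 'c'), (0, 'a'), (2, 'a'), (2, 'c'), (1, 'c'), (4, 'c')]


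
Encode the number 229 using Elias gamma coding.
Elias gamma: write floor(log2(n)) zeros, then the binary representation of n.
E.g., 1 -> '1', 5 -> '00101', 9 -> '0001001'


num_bits = floor(log2(229)) + 1 = 8
leading_zeros = num_bits - 1 = 7
binary(229) = 11100101

Elias gamma(229) = '0000000' + '11100101' = 000000011100101 (15 bits)


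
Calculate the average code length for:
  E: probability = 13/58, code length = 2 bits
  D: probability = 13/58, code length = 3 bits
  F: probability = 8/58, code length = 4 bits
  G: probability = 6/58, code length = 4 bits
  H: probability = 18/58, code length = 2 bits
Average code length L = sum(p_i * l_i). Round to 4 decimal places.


Weighted contributions p_i * l_i:
  E: (13/58) * 2 = 26/58
  D: (13/58) * 3 = 39/58
  F: (8/58) * 4 = 32/58
  G: (6/58) * 4 = 24/58
  H: (18/58) * 2 = 36/58
Sum = (26 + 39 + 32 + 24 + 36)/58 = 157/58

L = 157/58 = 2.7069 bits/symbol


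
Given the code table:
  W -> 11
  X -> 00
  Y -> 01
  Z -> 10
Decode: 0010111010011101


Decoding:
00 -> X
10 -> Z
11 -> W
10 -> Z
10 -> Z
01 -> Y
11 -> W
01 -> Y


Result: XZWZZYWY


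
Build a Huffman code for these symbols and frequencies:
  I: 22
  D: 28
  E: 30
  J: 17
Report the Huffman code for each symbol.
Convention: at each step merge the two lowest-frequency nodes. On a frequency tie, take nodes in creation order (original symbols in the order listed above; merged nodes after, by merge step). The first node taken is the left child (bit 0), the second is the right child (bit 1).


Huffman tree construction:
Step 1: Merge J(17) + I(22) = 39
Step 2: Merge D(28) + E(30) = 58
Step 3: Merge (J+I)(39) + (D+E)(58) = 97
Read each symbol's code off the tree from the root (left child = 0, right child = 1).

Codes:
  I: 01 (length 2)
  D: 10 (length 2)
  E: 11 (length 2)
  J: 00 (length 2)
Average code length: 194/97 = 2.0000 bits/symbol


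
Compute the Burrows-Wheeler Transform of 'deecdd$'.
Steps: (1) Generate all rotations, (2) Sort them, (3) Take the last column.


Rotations (sorted):
  0: $deecdd -> last char: d
  1: cdd$dee -> last char: e
  2: d$deecd -> last char: d
  3: dd$deec -> last char: c
  4: deecdd$ -> last char: $
  5: ecdd$de -> last char: e
  6: eecdd$d -> last char: d


BWT = dedc$ed


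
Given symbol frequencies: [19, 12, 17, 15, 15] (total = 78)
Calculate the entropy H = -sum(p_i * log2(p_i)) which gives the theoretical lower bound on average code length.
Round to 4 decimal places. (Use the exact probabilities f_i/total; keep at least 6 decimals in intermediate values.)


Per-symbol terms -p_i * log2(p_i) with p_i = f_i/78:
  p = 19/78 = 0.243590: log2(p) = -2.037475, -p*log2(p) = 0.496308
  p = 12/78 = 0.153846: log2(p) = -2.700440, -p*log2(p) = 0.415452
  p = 17/78 = 0.217949: log2(p) = -2.197939, -p*log2(p) = 0.479038
  p = 15/78 = 0.192308: log2(p) = -2.378512, -p*log2(p) = 0.457406
  p = 15/78 = 0.192308: log2(p) = -2.378512, -p*log2(p) = 0.457406
H = 0.496308 + 0.415452 + 0.479038 + 0.457406 + 0.457406 = 2.305610

H = 2.3056 bits/symbol


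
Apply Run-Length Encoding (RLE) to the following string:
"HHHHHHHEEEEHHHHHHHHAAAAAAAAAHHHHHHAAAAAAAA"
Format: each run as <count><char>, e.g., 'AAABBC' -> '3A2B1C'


Scanning runs left to right:
  i=0: run of 'H' x 7 -> '7H'
  i=7: run of 'E' x 4 -> '4E'
  i=11: run of 'H' x 8 -> '8H'
  i=19: run of 'A' x 9 -> '9A'
  i=28: run of 'H' x 6 -> '6H'
  i=34: run of 'A' x 8 -> '8A'

RLE = 7H4E8H9A6H8A


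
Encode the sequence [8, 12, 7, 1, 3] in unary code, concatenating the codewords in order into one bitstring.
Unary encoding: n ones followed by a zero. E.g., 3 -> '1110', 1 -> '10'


Encode each number as n ones followed by a terminating 0:
  8 -> 111111110 (9 bits)
  12 -> 1111111111110 (13 bits)
  7 -> 11111110 (8 bits)
  1 -> 10 (2 bits)
  3 -> 1110 (4 bits)
Total length = 9 + 13 + 8 + 2 + 4 = 36 bits.

Unary([8, 12, 7, 1, 3]) = 111111110111111111111011111110101110 (36 bits)


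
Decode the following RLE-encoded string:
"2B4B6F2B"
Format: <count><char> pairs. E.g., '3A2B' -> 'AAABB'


Expanding each <count><char> pair:
  2B -> 'BB'
  4B -> 'BBBB'
  6F -> 'FFFFFF'
  2B -> 'BB'

Decoded = BBBBBBFFFFFFBB


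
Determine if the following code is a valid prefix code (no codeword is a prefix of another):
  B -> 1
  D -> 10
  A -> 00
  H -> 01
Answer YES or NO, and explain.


Checking each pair (does one codeword prefix another?):
  B='1' vs D='10': prefix -- VIOLATION

NO -- this is NOT a valid prefix code. B (1) is a prefix of D (10).


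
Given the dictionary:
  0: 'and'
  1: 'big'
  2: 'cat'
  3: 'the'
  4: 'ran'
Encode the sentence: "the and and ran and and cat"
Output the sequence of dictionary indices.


Look up each word in the dictionary:
  'the' -> 3
  'and' -> 0
  'and' -> 0
  'ran' -> 4
  'and' -> 0
  'and' -> 0
  'cat' -> 2

Encoded: [3, 0, 0, 4, 0, 0, 2]


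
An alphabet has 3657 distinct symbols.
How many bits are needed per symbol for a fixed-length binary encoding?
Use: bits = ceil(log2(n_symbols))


log2(3657) = 11.8364
Bracket: 2^11 = 2048 < 3657 <= 2^12 = 4096
So ceil(log2(3657)) = 12

bits = ceil(log2(3657)) = ceil(11.8364) = 12 bits


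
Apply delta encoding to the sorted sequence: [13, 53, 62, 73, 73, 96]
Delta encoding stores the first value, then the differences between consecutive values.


First value: 13
Deltas:
  53 - 13 = 40
  62 - 53 = 9
  73 - 62 = 11
  73 - 73 = 0
  96 - 73 = 23


Delta encoded: [13, 40, 9, 11, 0, 23]


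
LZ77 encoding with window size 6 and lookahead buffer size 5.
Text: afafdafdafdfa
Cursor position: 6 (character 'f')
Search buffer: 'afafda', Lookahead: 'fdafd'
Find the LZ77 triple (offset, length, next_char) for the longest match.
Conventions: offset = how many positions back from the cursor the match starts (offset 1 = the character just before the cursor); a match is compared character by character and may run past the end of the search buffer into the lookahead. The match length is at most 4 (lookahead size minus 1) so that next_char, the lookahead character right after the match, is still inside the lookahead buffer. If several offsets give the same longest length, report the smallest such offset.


Try each offset into the search buffer:
  offset=1 (pos 5, char 'a'): match length 0
  offset=2 (pos 4, char 'd'): match length 0
  offset=3 (pos 3, char 'f'): match length 4
  offset=4 (pos 2, char 'a'): match length 0
  offset=5 (pos 1, char 'f'): match length 1
  offset=6 (pos 0, char 'a'): match length 0
Longest match has length 4 at offset 3.
next_char = character at position 6 + 4 = 10 -> 'd'

Best match: offset=3, length=4 (matching 'fdaf' starting at position 3)
LZ77 triple: (3, 4, 'd')


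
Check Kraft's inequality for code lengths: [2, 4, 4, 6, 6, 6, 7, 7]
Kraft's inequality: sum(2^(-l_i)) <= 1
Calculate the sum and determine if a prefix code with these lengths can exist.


Sum = 2^(-2) + 2^(-4) + 2^(-4) + 2^(-6) + 2^(-6) + 2^(-6) + 2^(-7) + 2^(-7)
    = 0.25 + 0.0625 + 0.0625 + 0.015625 + 0.015625 + 0.015625 + 0.0078125 + 0.0078125
    = 56/128 = 0.4375
Since 0.4375 <= 1, Kraft's inequality IS satisfied.
A prefix code with these lengths CAN exist.

Kraft sum = 0.4375. Satisfied.


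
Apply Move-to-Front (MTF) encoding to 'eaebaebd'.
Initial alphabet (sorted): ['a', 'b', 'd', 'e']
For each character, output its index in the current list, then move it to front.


MTF encoding:
'e': index 3 in ['a', 'b', 'd', 'e'] -> ['e', 'a', 'b', 'd']
'a': index 1 in ['e', 'a', 'b', 'd'] -> ['a', 'e', 'b', 'd']
'e': index 1 in ['a', 'e', 'b', 'd'] -> ['e', 'a', 'b', 'd']
'b': index 2 in ['e', 'a', 'b', 'd'] -> ['b', 'e', 'a', 'd']
'a': index 2 in ['b', 'e', 'a', 'd'] -> ['a', 'b', 'e', 'd']
'e': index 2 in ['a', 'b', 'e', 'd'] -> ['e', 'a', 'b', 'd']
'b': index 2 in ['e', 'a', 'b', 'd'] -> ['b', 'e', 'a', 'd']
'd': index 3 in ['b', 'e', 'a', 'd'] -> ['d', 'b', 'e', 'a']


Output: [3, 1, 1, 2, 2, 2, 2, 3]


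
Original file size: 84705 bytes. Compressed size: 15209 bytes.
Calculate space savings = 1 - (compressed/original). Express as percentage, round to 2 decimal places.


ratio = compressed/original = 15209/84705 = 0.179553
savings = 1 - ratio = 1 - 0.179553 = 0.820447
as a percentage: 0.820447 * 100 = 82.04%

Space savings = 1 - 15209/84705 = 82.04%


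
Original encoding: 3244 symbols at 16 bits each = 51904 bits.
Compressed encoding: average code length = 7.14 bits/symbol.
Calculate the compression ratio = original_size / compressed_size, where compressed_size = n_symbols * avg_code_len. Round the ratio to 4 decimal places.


original_size = n_symbols * orig_bits = 3244 * 16 = 51904 bits
compressed_size = n_symbols * avg_code_len = 3244 * 7.14 = 23162.16 bits
ratio = original_size / compressed_size = 51904 / 23162.16 = 2.2409

Compression ratio = 2.2409


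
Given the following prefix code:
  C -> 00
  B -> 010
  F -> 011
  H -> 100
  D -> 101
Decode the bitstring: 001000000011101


Decoding step by step:
Bits 00 -> C
Bits 100 -> H
Bits 00 -> C
Bits 00 -> C
Bits 011 -> F
Bits 101 -> D


Decoded message: CHCCFD


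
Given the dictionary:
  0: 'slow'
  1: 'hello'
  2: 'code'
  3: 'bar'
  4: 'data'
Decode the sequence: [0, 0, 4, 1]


Look up each index in the dictionary:
  0 -> 'slow'
  0 -> 'slow'
  4 -> 'data'
  1 -> 'hello'

Decoded: "slow slow data hello"


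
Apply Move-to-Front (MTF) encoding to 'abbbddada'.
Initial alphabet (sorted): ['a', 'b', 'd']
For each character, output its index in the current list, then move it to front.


MTF encoding:
'a': index 0 in ['a', 'b', 'd'] -> ['a', 'b', 'd']
'b': index 1 in ['a', 'b', 'd'] -> ['b', 'a', 'd']
'b': index 0 in ['b', 'a', 'd'] -> ['b', 'a', 'd']
'b': index 0 in ['b', 'a', 'd'] -> ['b', 'a', 'd']
'd': index 2 in ['b', 'a', 'd'] -> ['d', 'b', 'a']
'd': index 0 in ['d', 'b', 'a'] -> ['d', 'b', 'a']
'a': index 2 in ['d', 'b', 'a'] -> ['a', 'd', 'b']
'd': index 1 in ['a', 'd', 'b'] -> ['d', 'a', 'b']
'a': index 1 in ['d', 'a', 'b'] -> ['a', 'd', 'b']


Output: [0, 1, 0, 0, 2, 0, 2, 1, 1]


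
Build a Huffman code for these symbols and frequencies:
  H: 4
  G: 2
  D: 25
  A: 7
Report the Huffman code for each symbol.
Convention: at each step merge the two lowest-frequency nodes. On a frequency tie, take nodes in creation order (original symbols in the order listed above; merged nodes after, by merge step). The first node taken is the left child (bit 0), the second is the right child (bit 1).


Huffman tree construction:
Step 1: Merge G(2) + H(4) = 6
Step 2: Merge (G+H)(6) + A(7) = 13
Step 3: Merge ((G+H)+A)(13) + D(25) = 38
Read each symbol's code off the tree from the root (left child = 0, right child = 1).

Codes:
  H: 001 (length 3)
  G: 000 (length 3)
  D: 1 (length 1)
  A: 01 (length 2)
Average code length: 57/38 = 1.5000 bits/symbol


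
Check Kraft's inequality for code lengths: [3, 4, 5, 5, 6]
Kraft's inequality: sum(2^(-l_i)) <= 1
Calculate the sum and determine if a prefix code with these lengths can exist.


Sum = 2^(-3) + 2^(-4) + 2^(-5) + 2^(-5) + 2^(-6)
    = 0.125 + 0.0625 + 0.03125 + 0.03125 + 0.015625
    = 17/64 = 0.265625
Since 0.265625 <= 1, Kraft's inequality IS satisfied.
A prefix code with these lengths CAN exist.

Kraft sum = 0.265625. Satisfied.


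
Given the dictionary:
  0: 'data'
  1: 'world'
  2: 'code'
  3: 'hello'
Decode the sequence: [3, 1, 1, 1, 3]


Look up each index in the dictionary:
  3 -> 'hello'
  1 -> 'world'
  1 -> 'world'
  1 -> 'world'
  3 -> 'hello'

Decoded: "hello world world world hello"


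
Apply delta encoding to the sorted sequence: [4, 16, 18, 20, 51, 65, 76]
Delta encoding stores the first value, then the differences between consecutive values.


First value: 4
Deltas:
  16 - 4 = 12
  18 - 16 = 2
  20 - 18 = 2
  51 - 20 = 31
  65 - 51 = 14
  76 - 65 = 11


Delta encoded: [4, 12, 2, 2, 31, 14, 11]


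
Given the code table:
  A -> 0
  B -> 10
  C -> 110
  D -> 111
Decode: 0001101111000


Decoding:
0 -> A
0 -> A
0 -> A
110 -> C
111 -> D
10 -> B
0 -> A
0 -> A


Result: AAACDBAA


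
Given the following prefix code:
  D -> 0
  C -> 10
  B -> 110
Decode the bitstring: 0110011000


Decoding step by step:
Bits 0 -> D
Bits 110 -> B
Bits 0 -> D
Bits 110 -> B
Bits 0 -> D
Bits 0 -> D


Decoded message: DBDBDD


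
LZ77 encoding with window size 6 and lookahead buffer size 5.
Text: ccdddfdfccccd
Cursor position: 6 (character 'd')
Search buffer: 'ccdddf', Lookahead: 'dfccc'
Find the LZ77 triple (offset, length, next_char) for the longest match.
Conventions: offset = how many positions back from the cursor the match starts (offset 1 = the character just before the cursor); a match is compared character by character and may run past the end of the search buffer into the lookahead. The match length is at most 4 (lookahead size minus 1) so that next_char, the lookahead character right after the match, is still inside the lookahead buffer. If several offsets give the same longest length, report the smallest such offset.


Try each offset into the search buffer:
  offset=1 (pos 5, char 'f'): match length 0
  offset=2 (pos 4, char 'd'): match length 2
  offset=3 (pos 3, char 'd'): match length 1
  offset=4 (pos 2, char 'd'): match length 1
  offset=5 (pos 1, char 'c'): match length 0
  offset=6 (pos 0, char 'c'): match length 0
Longest match has length 2 at offset 2.
next_char = character at position 6 + 2 = 8 -> 'c'

Best match: offset=2, length=2 (matching 'df' starting at position 4)
LZ77 triple: (2, 2, 'c')


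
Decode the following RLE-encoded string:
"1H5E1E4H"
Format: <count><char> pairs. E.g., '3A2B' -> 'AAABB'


Expanding each <count><char> pair:
  1H -> 'H'
  5E -> 'EEEEE'
  1E -> 'E'
  4H -> 'HHHH'

Decoded = HEEEEEEHHHH


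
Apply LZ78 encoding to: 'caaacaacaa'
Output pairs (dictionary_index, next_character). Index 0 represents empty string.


LZ78 encoding steps:
Dictionary: {0: ''}
Step 1: w='' (idx 0), next='c' -> output (0, 'c'), add 'c' as idx 1
Step 2: w='' (idx 0), next='a' -> output (0, 'a'), add 'a' as idx 2
Step 3: w='a' (idx 2), next='a' -> output (2, 'a'), add 'aa' as idx 3
Step 4: w='c' (idx 1), next='a' -> output (1, 'a'), add 'ca' as idx 4
Step 5: w='a' (idx 2), next='c' -> output (2, 'c'), add 'ac' as idx 5
Step 6: w='aa' (idx 3), end of input -> output (3, '')


Encoded: [(0, 'c'), (0, 'a'), (2, 'a'), (1, 'a'), (2, 'c'), (3, '')]


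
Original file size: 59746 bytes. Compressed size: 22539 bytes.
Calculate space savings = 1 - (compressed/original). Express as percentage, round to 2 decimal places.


ratio = compressed/original = 22539/59746 = 0.377247
savings = 1 - ratio = 1 - 0.377247 = 0.622753
as a percentage: 0.622753 * 100 = 62.28%

Space savings = 1 - 22539/59746 = 62.28%


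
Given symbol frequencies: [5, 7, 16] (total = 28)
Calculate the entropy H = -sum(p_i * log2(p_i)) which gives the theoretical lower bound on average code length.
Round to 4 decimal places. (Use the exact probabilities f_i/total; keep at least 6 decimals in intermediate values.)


Per-symbol terms -p_i * log2(p_i) with p_i = f_i/28:
  p = 5/28 = 0.178571: log2(p) = -2.485427, -p*log2(p) = 0.443826
  p = 7/28 = 0.250000: log2(p) = -2.000000, -p*log2(p) = 0.500000
  p = 16/28 = 0.571429: log2(p) = -0.807355, -p*log2(p) = 0.461346
H = 0.443826 + 0.500000 + 0.461346 = 1.405172

H = 1.4052 bits/symbol


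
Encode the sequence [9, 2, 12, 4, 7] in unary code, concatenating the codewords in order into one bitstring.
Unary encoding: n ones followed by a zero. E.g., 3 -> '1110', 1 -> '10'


Encode each number as n ones followed by a terminating 0:
  9 -> 1111111110 (10 bits)
  2 -> 110 (3 bits)
  12 -> 1111111111110 (13 bits)
  4 -> 11110 (5 bits)
  7 -> 11111110 (8 bits)
Total length = 10 + 3 + 13 + 5 + 8 = 39 bits.

Unary([9, 2, 12, 4, 7]) = 111111111011011111111111101111011111110 (39 bits)


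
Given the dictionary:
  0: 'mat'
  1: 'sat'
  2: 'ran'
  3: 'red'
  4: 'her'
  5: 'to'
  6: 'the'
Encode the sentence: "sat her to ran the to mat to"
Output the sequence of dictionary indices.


Look up each word in the dictionary:
  'sat' -> 1
  'her' -> 4
  'to' -> 5
  'ran' -> 2
  'the' -> 6
  'to' -> 5
  'mat' -> 0
  'to' -> 5

Encoded: [1, 4, 5, 2, 6, 5, 0, 5]


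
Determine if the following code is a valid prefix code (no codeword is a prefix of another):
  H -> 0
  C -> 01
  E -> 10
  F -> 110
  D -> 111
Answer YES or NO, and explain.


Checking each pair (does one codeword prefix another?):
  H='0' vs C='01': prefix -- VIOLATION

NO -- this is NOT a valid prefix code. H (0) is a prefix of C (01).


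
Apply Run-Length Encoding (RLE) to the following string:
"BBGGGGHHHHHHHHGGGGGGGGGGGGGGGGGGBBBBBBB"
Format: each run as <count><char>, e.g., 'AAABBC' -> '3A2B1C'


Scanning runs left to right:
  i=0: run of 'B' x 2 -> '2B'
  i=2: run of 'G' x 4 -> '4G'
  i=6: run of 'H' x 8 -> '8H'
  i=14: run of 'G' x 18 -> '18G'
  i=32: run of 'B' x 7 -> '7B'

RLE = 2B4G8H18G7B


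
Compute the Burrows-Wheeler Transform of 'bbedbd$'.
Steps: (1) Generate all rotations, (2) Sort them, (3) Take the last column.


Rotations (sorted):
  0: $bbedbd -> last char: d
  1: bbedbd$ -> last char: $
  2: bd$bbed -> last char: d
  3: bedbd$b -> last char: b
  4: d$bbedb -> last char: b
  5: dbd$bbe -> last char: e
  6: edbd$bb -> last char: b


BWT = d$dbbeb


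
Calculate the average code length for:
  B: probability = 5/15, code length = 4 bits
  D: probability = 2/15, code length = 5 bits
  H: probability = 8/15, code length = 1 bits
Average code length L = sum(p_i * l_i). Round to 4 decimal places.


Weighted contributions p_i * l_i:
  B: (5/15) * 4 = 20/15
  D: (2/15) * 5 = 10/15
  H: (8/15) * 1 = 8/15
Sum = (20 + 10 + 8)/15 = 38/15

L = 38/15 = 2.5333 bits/symbol


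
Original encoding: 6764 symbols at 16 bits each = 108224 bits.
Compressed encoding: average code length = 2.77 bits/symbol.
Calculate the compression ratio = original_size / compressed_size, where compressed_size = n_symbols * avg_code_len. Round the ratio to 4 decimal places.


original_size = n_symbols * orig_bits = 6764 * 16 = 108224 bits
compressed_size = n_symbols * avg_code_len = 6764 * 2.77 = 18736.28 bits
ratio = original_size / compressed_size = 108224 / 18736.28 = 5.7762

Compression ratio = 5.7762


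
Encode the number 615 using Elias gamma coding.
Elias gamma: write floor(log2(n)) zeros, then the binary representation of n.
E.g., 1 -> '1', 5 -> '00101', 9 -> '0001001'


num_bits = floor(log2(615)) + 1 = 10
leading_zeros = num_bits - 1 = 9
binary(615) = 1001100111

Elias gamma(615) = '000000000' + '1001100111' = 0000000001001100111 (19 bits)


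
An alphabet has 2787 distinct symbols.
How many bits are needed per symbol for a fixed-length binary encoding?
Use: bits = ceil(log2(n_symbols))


log2(2787) = 11.4445
Bracket: 2^11 = 2048 < 2787 <= 2^12 = 4096
So ceil(log2(2787)) = 12

bits = ceil(log2(2787)) = ceil(11.4445) = 12 bits


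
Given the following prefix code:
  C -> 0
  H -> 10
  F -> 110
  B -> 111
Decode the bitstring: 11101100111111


Decoding step by step:
Bits 111 -> B
Bits 0 -> C
Bits 110 -> F
Bits 0 -> C
Bits 111 -> B
Bits 111 -> B


Decoded message: BCFCBB


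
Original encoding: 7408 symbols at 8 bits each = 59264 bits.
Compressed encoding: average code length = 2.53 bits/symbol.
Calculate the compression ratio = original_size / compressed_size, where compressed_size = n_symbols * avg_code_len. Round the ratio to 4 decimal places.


original_size = n_symbols * orig_bits = 7408 * 8 = 59264 bits
compressed_size = n_symbols * avg_code_len = 7408 * 2.53 = 18742.24 bits
ratio = original_size / compressed_size = 59264 / 18742.24 = 3.1621

Compression ratio = 3.1621


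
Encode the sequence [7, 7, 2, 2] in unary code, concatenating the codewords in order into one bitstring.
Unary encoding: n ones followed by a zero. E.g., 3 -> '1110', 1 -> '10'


Encode each number as n ones followed by a terminating 0:
  7 -> 11111110 (8 bits)
  7 -> 11111110 (8 bits)
  2 -> 110 (3 bits)
  2 -> 110 (3 bits)
Total length = 8 + 8 + 3 + 3 = 22 bits.

Unary([7, 7, 2, 2]) = 1111111011111110110110 (22 bits)


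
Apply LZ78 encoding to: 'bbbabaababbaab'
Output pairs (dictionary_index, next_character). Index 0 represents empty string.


LZ78 encoding steps:
Dictionary: {0: ''}
Step 1: w='' (idx 0), next='b' -> output (0, 'b'), add 'b' as idx 1
Step 2: w='b' (idx 1), next='b' -> output (1, 'b'), add 'bb' as idx 2
Step 3: w='' (idx 0), next='a' -> output (0, 'a'), add 'a' as idx 3
Step 4: w='b' (idx 1), next='a' -> output (1, 'a'), add 'ba' as idx 4
Step 5: w='a' (idx 3), next='b' -> output (3, 'b'), add 'ab' as idx 5
Step 6: w='ab' (idx 5), next='b' -> output (5, 'b'), add 'abb' as idx 6
Step 7: w='a' (idx 3), next='a' -> output (3, 'a'), add 'aa' as idx 7
Step 8: w='b' (idx 1), end of input -> output (1, '')


Encoded: [(0, 'b'), (1, 'b'), (0, 'a'), (1, 'a'), (3, 'b'), (5, 'b'), (3, 'a'), (1, '')]
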